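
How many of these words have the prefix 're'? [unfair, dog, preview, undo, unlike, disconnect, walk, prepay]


Checking each word for prefix 're':
  'unfair' -> no (count: 0)
  'dog' -> no (count: 0)
  'preview' -> no (count: 0)
  'undo' -> no (count: 0)
  'unlike' -> no (count: 0)
  'disconnect' -> no (count: 0)
  'walk' -> no (count: 0)
  'prepay' -> no (count: 0)
Total with prefix 're': 0

0


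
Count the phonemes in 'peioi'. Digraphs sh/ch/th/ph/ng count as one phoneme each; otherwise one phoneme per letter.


Parsing 'peioi' greedily, digraphs first:
  'p' -> consonant phoneme (phonemes so far: 1)
  'e' -> vowel phoneme (phonemes so far: 2)
  'i' -> vowel phoneme (phonemes so far: 3)
  'o' -> vowel phoneme (phonemes so far: 4)
  'i' -> vowel phoneme (phonemes so far: 5)
Total phonemes: 5

5


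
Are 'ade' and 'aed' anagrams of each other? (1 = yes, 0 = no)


Sort characters of 'ade': 'ade'
Sort characters of 'aed': 'ade'
Sorted forms match -> they ARE anagrams
Result: 1

1


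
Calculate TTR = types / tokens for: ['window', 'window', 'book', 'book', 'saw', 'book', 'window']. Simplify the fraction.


Tokens: 7
Unique types: ('book', 'saw', 'window') = 3
TTR = 3/7
Already in lowest terms.

3/7


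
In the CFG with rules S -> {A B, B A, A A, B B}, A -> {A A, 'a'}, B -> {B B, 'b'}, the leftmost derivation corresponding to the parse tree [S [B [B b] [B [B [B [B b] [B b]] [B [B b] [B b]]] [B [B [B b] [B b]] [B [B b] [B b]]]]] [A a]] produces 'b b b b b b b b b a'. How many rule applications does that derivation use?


Every bracketed nonterminal node [X ...] in the tree is produced by exactly one rule application.
Reading the tree off as a leftmost derivation:
  Step 1: S  =>  B A   (applied S -> B A)
  Step 2: B A  =>  B B A   (applied B -> B B)
  Step 3: B B A  =>  b B A   (applied B -> b)
  Step 4: b B A  =>  b B B A   (applied B -> B B)
  Step 5: b B B A  =>  b B B B A   (applied B -> B B)
  Step 6: b B B B A  =>  b B B B B A   (applied B -> B B)
  Step 7: b B B B B A  =>  b b B B B A   (applied B -> b)
  Step 8: b b B B B A  =>  b b b B B A   (applied B -> b)
  Step 9: b b b B B A  =>  b b b B B B A   (applied B -> B B)
  Step 10: b b b B B B A  =>  b b b b B B A   (applied B -> b)
  Step 11: b b b b B B A  =>  b b b b b B A   (applied B -> b)
  Step 12: b b b b b B A  =>  b b b b b B B A   (applied B -> B B)
  Step 13: b b b b b B B A  =>  b b b b b B B B A   (applied B -> B B)
  Step 14: b b b b b B B B A  =>  b b b b b b B B A   (applied B -> b)
  Step 15: b b b b b b B B A  =>  b b b b b b b B A   (applied B -> b)
  Step 16: b b b b b b b B A  =>  b b b b b b b B B A   (applied B -> B B)
  Step 17: b b b b b b b B B A  =>  b b b b b b b b B A   (applied B -> b)
  Step 18: b b b b b b b b B A  =>  b b b b b b b b b A   (applied B -> b)
  Step 19: b b b b b b b b b A  =>  b b b b b b b b b a   (applied A -> a)
Final yield: b b b b b b b b b a
Total rewrite steps: 19

19


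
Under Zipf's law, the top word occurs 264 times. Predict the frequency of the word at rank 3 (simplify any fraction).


Zipf's law: freq(rank) = f1 / rank
f1 = 264, rank = 3
freq = 264 / 3
= 88

88


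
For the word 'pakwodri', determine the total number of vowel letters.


Scanning each character of 'pakwodri':
  Position 1: 'p' -> consonant (running count: 0)
  Position 2: 'a' -> vowel (running count: 1)
  Position 3: 'k' -> consonant (running count: 1)
  Position 4: 'w' -> consonant (running count: 1)
  Position 5: 'o' -> vowel (running count: 2)
  Position 6: 'd' -> consonant (running count: 2)
  Position 7: 'r' -> consonant (running count: 2)
  Position 8: 'i' -> vowel (running count: 3)
Total vowels: 3

3


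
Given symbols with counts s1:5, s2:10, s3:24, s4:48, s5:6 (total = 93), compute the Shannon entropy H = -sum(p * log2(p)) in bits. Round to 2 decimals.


Computing entropy H = -sum(p_i * log2(p_i)):
  s1: p = 5/93 = 0.0538, -p*log2(p) = 0.2267
  s2: p = 10/93 = 0.1075, -p*log2(p) = 0.3459
  s3: p = 24/93 = 0.2581, -p*log2(p) = 0.5043
  s4: p = 48/93 = 0.5161, -p*log2(p) = 0.4925
  s5: p = 6/93 = 0.0645, -p*log2(p) = 0.2551
H = sum of terms = 1.8245
Rounded to 2 decimals: 1.82

1.82


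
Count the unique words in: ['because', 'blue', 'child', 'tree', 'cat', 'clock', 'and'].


Listing all tokens and tracking unique types:
  Token 1: 'because' -> NEW (unique so far: 1)
  Token 2: 'blue' -> NEW (unique so far: 2)
  Token 3: 'child' -> NEW (unique so far: 3)
  Token 4: 'tree' -> NEW (unique so far: 4)
  Token 5: 'cat' -> NEW (unique so far: 5)
  Token 6: 'clock' -> NEW (unique so far: 6)
  Token 7: 'and' -> NEW (unique so far: 7)
Unique types: ('and', 'because', 'blue', 'cat', 'child', 'clock', 'tree')
Vocabulary size: 7

7


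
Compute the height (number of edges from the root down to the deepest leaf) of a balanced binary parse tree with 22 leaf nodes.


In a balanced binary tree with n leaves the deepest leaf is ceil(log2(n)) edges below the root.
log2(22) = 4.4594
ceil(4.4594) = 5
height (edges) = 5

5


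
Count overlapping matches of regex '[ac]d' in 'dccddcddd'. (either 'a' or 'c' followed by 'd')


Pattern: [ac]d means either 'a' or 'c' followed by 'd'.
Scanning 'dccddcddd' position-by-position:
  Pos 0: window 'dc' -> no
  Pos 1: window 'cc' -> no
  Pos 2: window 'cd' -> MATCH
  Pos 3: window 'dd' -> no
  Pos 4: window 'dc' -> no
  Pos 5: window 'cd' -> MATCH
  Pos 6: window 'dd' -> no
  Pos 7: window 'dd' -> no
  Pos 8: window 'd' -> no
Total matches: 2

2


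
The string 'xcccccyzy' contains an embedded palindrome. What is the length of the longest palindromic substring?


Scanning 'xcccccyzy' for palindromic substrings.
Substring at positions 1-5: 'ccccc'.
Check: reverse('ccccc') = 'ccccc' -> palindrome confirmed.
Neighbouring characters ('x' / 'y') break symmetry, so it cannot extend further.
No longer palindromic substring exists; longest length = 5

5


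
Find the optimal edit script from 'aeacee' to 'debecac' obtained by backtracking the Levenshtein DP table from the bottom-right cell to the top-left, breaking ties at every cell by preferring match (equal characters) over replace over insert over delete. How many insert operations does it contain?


Edit distance = 5. Backtracking from cell (6, 7) with preference match > replace > insert > delete,
then listing the resulting alignment 'aeacee' -> 'debecac' left to right:
  Step 1: replace a->d
  Step 2: keep 'e'
  Step 3: insert 'b' [insertion #1]
  Step 4: replace a->e
  Step 5: keep 'c'
  Step 6: replace e->a
  Step 7: replace e->c
Total insertions: 1

1


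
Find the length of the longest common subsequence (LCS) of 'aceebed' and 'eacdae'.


DP table for LCS of 'aceebed' and 'eacdae':
       e  a  c  d  a  e
    0  0  0  0  0  0  0
  a 0  0  1  1  1  1  1
  c 0  0  1  2  2  2  2
  e 0  1  1  2  2  2  3
  e 0  1  1  2  2  2  3
  b 0  1  1  2  2  2  3
  e 0  1  1  2  2  2  3
  d 0  1  1  2  3  3  3
LCS: 'ace'
LCS length = 3

3


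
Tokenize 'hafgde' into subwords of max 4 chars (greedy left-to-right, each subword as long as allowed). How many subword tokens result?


'hafgde' has 6 characters.
Chunking with max size 4:
  Chunk 1: 'hafg' (positions 0-3)
  Chunk 2: 'de' (positions 4-5)
Total chunks: ceil(6 / 4) = 2

2


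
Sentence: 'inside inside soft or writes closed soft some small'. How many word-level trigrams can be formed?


Word trigrams from [9] words:
  Trigram 1: (inside inside soft)
  Trigram 2: (inside soft or)
  Trigram 3: (soft or writes)
  Trigram 4: (or writes closed)
  Trigram 5: (writes closed soft)
  Trigram 6: (closed soft some)
  Trigram 7: (soft some small)
Total word trigrams: 9 - 2 = 7

7


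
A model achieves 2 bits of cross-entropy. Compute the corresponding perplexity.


Perplexity formula: PP = 2^H
H = 2
PP = 2^2
Steps: 2^1 = 2, 2^2 = 4
PP = 4

4


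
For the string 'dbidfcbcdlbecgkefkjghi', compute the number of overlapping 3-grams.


String 'dbidfcbcdlbecgkefkjghi' has length L = 22.
Number of overlapping n-grams = L - n + 1
Substituting: 22 - 3 + 1 = 20

20


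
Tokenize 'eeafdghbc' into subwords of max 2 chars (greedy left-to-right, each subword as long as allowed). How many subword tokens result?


'eeafdghbc' has 9 characters.
Chunking with max size 2:
  Chunk 1: 'ee' (positions 0-1)
  Chunk 2: 'af' (positions 2-3)
  Chunk 3: 'dg' (positions 4-5)
  Chunk 4: 'hb' (positions 6-7)
  Chunk 5: 'c' (positions 8-8)
Total chunks: ceil(9 / 2) = 5

5


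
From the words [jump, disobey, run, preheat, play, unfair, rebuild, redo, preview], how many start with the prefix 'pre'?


Checking each word for prefix 'pre':
  'jump' -> no (count: 0)
  'disobey' -> no (count: 0)
  'run' -> no (count: 0)
  'preheat' -> YES, starts with 'pre' (count: 1)
  'play' -> no (count: 1)
  'unfair' -> no (count: 1)
  'rebuild' -> no (count: 1)
  'redo' -> no (count: 1)
  'preview' -> YES, starts with 'pre' (count: 2)
Total with prefix 'pre': 2

2


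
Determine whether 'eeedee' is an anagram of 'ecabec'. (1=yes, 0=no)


Sort characters of 'eeedee': 'deeeee'
Sort characters of 'ecabec': 'abccee'
Sorted forms differ -> they are NOT anagrams
Result: 0

0


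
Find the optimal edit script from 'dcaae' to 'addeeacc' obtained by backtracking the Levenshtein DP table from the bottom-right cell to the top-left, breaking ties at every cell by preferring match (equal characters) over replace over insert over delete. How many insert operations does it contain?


Edit distance = 6. Backtracking from cell (5, 8) with preference match > replace > insert > delete,
then listing the resulting alignment 'dcaae' -> 'addeeacc' left to right:
  Step 1: insert 'a' [insertion #1]
  Step 2: insert 'd' [insertion #2]
  Step 3: keep 'd'
  Step 4: insert 'e' [insertion #3]
  Step 5: replace c->e
  Step 6: keep 'a'
  Step 7: replace a->c
  Step 8: replace e->c
Total insertions: 3

3


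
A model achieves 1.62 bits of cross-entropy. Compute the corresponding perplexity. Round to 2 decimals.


Perplexity formula: PP = 2^H
H = 1.62
PP = 2^1.62
Decompose: 2^1.62 = 2^1 * 2^0.62
2^1 = 2, 2^0.62 ~ 1.5368752
PP ~ 2 * 1.5368752 = 3.0737504
Rounded to 2 decimals: 3.07

3.07


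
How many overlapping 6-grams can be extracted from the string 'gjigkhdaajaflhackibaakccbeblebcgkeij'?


String 'gjigkhdaajaflhackibaakccbeblebcgkeij' has length L = 36.
Number of overlapping n-grams = L - n + 1
Substituting: 36 - 6 + 1 = 31

31


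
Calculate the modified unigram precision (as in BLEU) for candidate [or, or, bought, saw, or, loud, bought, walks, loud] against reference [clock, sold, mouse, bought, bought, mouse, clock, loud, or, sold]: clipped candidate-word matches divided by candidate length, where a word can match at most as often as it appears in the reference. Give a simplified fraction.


Reference word counts: {'bought': 2, 'clock': 2, 'loud': 1, 'mouse': 2, 'or': 1, 'sold': 2}
Checking each candidate word (with clipping):
  'or' -> in reference (ref count 1, used 1/1) -> match (matches: 1)
  'or' -> ref count 1 already used up (1/1) -> clipped, no match (matches: 1)
  'bought' -> in reference (ref count 2, used 1/2) -> match (matches: 2)
  'saw' -> not in reference -> no match (matches: 2)
  'or' -> ref count 1 already used up (1/1) -> clipped, no match (matches: 2)
  'loud' -> in reference (ref count 1, used 1/1) -> match (matches: 3)
  'bought' -> in reference (ref count 2, used 2/2) -> match (matches: 4)
  'walks' -> not in reference -> no match (matches: 4)
  'loud' -> ref count 1 already used up (1/1) -> clipped, no match (matches: 4)
Clipped matches: 4, Candidate length: 9
Precision = 4/9

4/9


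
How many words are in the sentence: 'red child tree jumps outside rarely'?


Counting words by splitting on spaces:
  Word 1: 'red'
  Word 2: 'child'
  Word 3: 'tree'
  Word 4: 'jumps'
  Word 5: 'outside'
  Word 6: 'rarely'
Total words: 6

6


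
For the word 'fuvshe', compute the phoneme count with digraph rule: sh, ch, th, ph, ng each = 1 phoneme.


Parsing 'fuvshe' greedily, digraphs first:
  'f' -> consonant phoneme (phonemes so far: 1)
  'u' -> vowel phoneme (phonemes so far: 2)
  'v' -> consonant phoneme (phonemes so far: 3)
  'sh' -> digraph (1 consonant phoneme) (phonemes so far: 4)
  'e' -> vowel phoneme (phonemes so far: 5)
Total phonemes: 5

5


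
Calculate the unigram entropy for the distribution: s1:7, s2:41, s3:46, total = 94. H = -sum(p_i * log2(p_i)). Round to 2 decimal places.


Computing entropy H = -sum(p_i * log2(p_i)):
  s1: p = 7/94 = 0.0745, -p*log2(p) = 0.2790
  s2: p = 41/94 = 0.4362, -p*log2(p) = 0.5221
  s3: p = 46/94 = 0.4894, -p*log2(p) = 0.5045
H = sum of terms = 1.3056
Rounded to 2 decimals: 1.31

1.31


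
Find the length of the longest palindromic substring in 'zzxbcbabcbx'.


Scanning 'zzxbcbabcbx' for palindromic substrings.
Substring at positions 2-10: 'xbcbabcbx'.
Check: reverse('xbcbabcbx') = 'xbcbabcbx' -> palindrome confirmed.
Neighbouring characters ('z' / '-') break symmetry, so it cannot extend further.
No longer palindromic substring exists; longest length = 9

9


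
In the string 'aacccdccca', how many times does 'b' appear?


Scanning 'aacccdccca' for 'b':
  No matches found.
Total occurrences of 'b': 0

0


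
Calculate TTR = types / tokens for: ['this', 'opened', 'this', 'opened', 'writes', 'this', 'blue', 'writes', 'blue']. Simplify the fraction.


Tokens: 9
Unique types: ('blue', 'opened', 'this', 'writes') = 4
TTR = 4/9
Already in lowest terms.

4/9


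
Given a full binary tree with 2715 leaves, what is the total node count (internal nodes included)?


Leaf nodes (terminals): 2715
Internal nodes = n - 1 = 2715 - 1 = 2714
Total = leaves + internal = 2715 + 2714 = 5429

5429


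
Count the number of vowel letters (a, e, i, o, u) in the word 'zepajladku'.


Scanning each character of 'zepajladku':
  Position 1: 'z' -> consonant (running count: 0)
  Position 2: 'e' -> vowel (running count: 1)
  Position 3: 'p' -> consonant (running count: 1)
  Position 4: 'a' -> vowel (running count: 2)
  Position 5: 'j' -> consonant (running count: 2)
  Position 6: 'l' -> consonant (running count: 2)
  Position 7: 'a' -> vowel (running count: 3)
  Position 8: 'd' -> consonant (running count: 3)
  Position 9: 'k' -> consonant (running count: 3)
  Position 10: 'u' -> vowel (running count: 4)
Total vowels: 4

4


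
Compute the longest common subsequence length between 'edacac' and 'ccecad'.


DP table for LCS of 'edacac' and 'ccecad':
       c  c  e  c  a  d
    0  0  0  0  0  0  0
  e 0  0  0  1  1  1  1
  d 0  0  0  1  1  1  2
  a 0  0  0  1  1  2  2
  c 0  1  1  1  2  2  2
  a 0  1  1  1  2  3  3
  c 0  1  2  2  2  3  3
LCS: 'eca'
LCS length = 3

3


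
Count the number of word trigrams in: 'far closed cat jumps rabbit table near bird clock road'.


Word trigrams from [10] words:
  Trigram 1: (far closed cat)
  Trigram 2: (closed cat jumps)
  Trigram 3: (cat jumps rabbit)
  Trigram 4: (jumps rabbit table)
  Trigram 5: (rabbit table near)
  Trigram 6: (table near bird)
  Trigram 7: (near bird clock)
  Trigram 8: (bird clock road)
Total word trigrams: 10 - 2 = 8

8


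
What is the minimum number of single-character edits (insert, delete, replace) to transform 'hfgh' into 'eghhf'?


Building DP table for s1='hfgh' (len 4) and s2='eghhf' (len 5):
       e  g  h  h  f
    0  1  2  3  4  5
  h 1  1  2  2  3  4
  f 2  2  2  3  3  3
  g 3  3  2  3  4  4
  h 4  4  3  2  3  4
Edit distance = dp[4][5] = 4

4


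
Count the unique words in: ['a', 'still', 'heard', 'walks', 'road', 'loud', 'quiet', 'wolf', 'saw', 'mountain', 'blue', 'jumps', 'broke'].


Listing all tokens and tracking unique types:
  Token 1: 'a' -> NEW (unique so far: 1)
  Token 2: 'still' -> NEW (unique so far: 2)
  Token 3: 'heard' -> NEW (unique so far: 3)
  Token 4: 'walks' -> NEW (unique so far: 4)
  Token 5: 'road' -> NEW (unique so far: 5)
  Token 6: 'loud' -> NEW (unique so far: 6)
  Token 7: 'quiet' -> NEW (unique so far: 7)
  Token 8: 'wolf' -> NEW (unique so far: 8)
  Token 9: 'saw' -> NEW (unique so far: 9)
  Token 10: 'mountain' -> NEW (unique so far: 10)
  Token 11: 'blue' -> NEW (unique so far: 11)
  Token 12: 'jumps' -> NEW (unique so far: 12)
  Token 13: 'broke' -> NEW (unique so far: 13)
Unique types: ('a', 'blue', 'broke', 'heard', 'jumps', 'loud', 'mountain', 'quiet', 'road', 'saw', 'still', 'walks', 'wolf')
Vocabulary size: 13

13


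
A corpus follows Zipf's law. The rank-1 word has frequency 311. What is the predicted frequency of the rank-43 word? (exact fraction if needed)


Zipf's law: freq(rank) = f1 / rank
f1 = 311, rank = 43
freq = 311 / 43
GCD(311, 43) = 1
Simplified: 311/43

311/43


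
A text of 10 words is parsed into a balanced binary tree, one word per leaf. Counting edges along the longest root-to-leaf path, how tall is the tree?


In a balanced binary tree with n leaves the deepest leaf is ceil(log2(n)) edges below the root.
log2(10) = 3.3219
ceil(3.3219) = 4
height (edges) = 4

4


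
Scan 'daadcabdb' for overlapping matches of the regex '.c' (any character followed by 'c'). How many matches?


Pattern: .c means any character followed by 'c'.
Scanning 'daadcabdb' position-by-position:
  Pos 0: window 'da' -> no
  Pos 1: window 'aa' -> no
  Pos 2: window 'ad' -> no
  Pos 3: window 'dc' -> MATCH
  Pos 4: window 'ca' -> no
  Pos 5: window 'ab' -> no
  Pos 6: window 'bd' -> no
  Pos 7: window 'db' -> no
  Pos 8: window 'b' -> no
Total matches: 1

1


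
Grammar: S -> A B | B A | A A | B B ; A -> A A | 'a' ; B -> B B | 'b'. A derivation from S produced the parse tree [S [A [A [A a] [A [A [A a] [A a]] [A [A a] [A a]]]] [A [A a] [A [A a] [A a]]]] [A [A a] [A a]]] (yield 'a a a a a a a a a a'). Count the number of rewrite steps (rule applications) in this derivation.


Every bracketed nonterminal node [X ...] in the tree is produced by exactly one rule application.
Reading the tree off as a leftmost derivation:
  Step 1: S  =>  A A   (applied S -> A A)
  Step 2: A A  =>  A A A   (applied A -> A A)
  Step 3: A A A  =>  A A A A   (applied A -> A A)
  Step 4: A A A A  =>  a A A A   (applied A -> a)
  Step 5: a A A A  =>  a A A A A   (applied A -> A A)
  Step 6: a A A A A  =>  a A A A A A   (applied A -> A A)
  Step 7: a A A A A A  =>  a a A A A A   (applied A -> a)
  Step 8: a a A A A A  =>  a a a A A A   (applied A -> a)
  Step 9: a a a A A A  =>  a a a A A A A   (applied A -> A A)
  Step 10: a a a A A A A  =>  a a a a A A A   (applied A -> a)
  Step 11: a a a a A A A  =>  a a a a a A A   (applied A -> a)
  Step 12: a a a a a A A  =>  a a a a a A A A   (applied A -> A A)
  Step 13: a a a a a A A A  =>  a a a a a a A A   (applied A -> a)
  Step 14: a a a a a a A A  =>  a a a a a a A A A   (applied A -> A A)
  Step 15: a a a a a a A A A  =>  a a a a a a a A A   (applied A -> a)
  Step 16: a a a a a a a A A  =>  a a a a a a a a A   (applied A -> a)
  Step 17: a a a a a a a a A  =>  a a a a a a a a A A   (applied A -> A A)
  Step 18: a a a a a a a a A A  =>  a a a a a a a a a A   (applied A -> a)
  Step 19: a a a a a a a a a A  =>  a a a a a a a a a a   (applied A -> a)
Final yield: a a a a a a a a a a
Total rewrite steps: 19

19


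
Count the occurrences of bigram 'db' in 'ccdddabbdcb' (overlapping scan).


Scanning 'ccdddabbdcb' for bigram 'db':
  Position 0: 'cc' -> no
  Position 1: 'cd' -> no
  Position 2: 'dd' -> no
  Position 3: 'dd' -> no
  Position 4: 'da' -> no
  Position 5: 'ab' -> no
  Position 6: 'bb' -> no
  Position 7: 'bd' -> no
  Position 8: 'dc' -> no
  Position 9: 'cb' -> no
Total matches: 0

0


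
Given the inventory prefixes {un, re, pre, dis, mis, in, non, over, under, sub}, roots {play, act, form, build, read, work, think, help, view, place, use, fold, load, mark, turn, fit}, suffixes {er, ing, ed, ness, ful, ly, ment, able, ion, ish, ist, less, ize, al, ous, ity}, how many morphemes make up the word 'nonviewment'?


Segmenting 'nonviewment' against the inventory:
  'non' -> prefix (morpheme 1)
  'view' -> root (morpheme 2)
  'ment' -> suffix (morpheme 3)
Total morphemes: 3

3


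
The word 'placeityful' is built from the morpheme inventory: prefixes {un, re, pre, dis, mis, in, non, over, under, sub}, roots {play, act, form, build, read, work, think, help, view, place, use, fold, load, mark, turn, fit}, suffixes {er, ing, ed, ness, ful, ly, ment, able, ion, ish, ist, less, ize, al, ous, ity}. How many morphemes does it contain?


Segmenting 'placeityful' against the inventory:
  'place' -> root (morpheme 1)
  'ity' -> suffix (morpheme 2)
  'ful' -> suffix (morpheme 3)
Total morphemes: 3

3


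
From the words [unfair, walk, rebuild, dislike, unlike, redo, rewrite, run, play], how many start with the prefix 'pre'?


Checking each word for prefix 'pre':
  'unfair' -> no (count: 0)
  'walk' -> no (count: 0)
  'rebuild' -> no (count: 0)
  'dislike' -> no (count: 0)
  'unlike' -> no (count: 0)
  'redo' -> no (count: 0)
  'rewrite' -> no (count: 0)
  'run' -> no (count: 0)
  'play' -> no (count: 0)
Total with prefix 'pre': 0

0


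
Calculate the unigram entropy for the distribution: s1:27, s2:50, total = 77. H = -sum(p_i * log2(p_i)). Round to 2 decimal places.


Computing entropy H = -sum(p_i * log2(p_i)):
  s1: p = 27/77 = 0.3506, -p*log2(p) = 0.5301
  s2: p = 50/77 = 0.6494, -p*log2(p) = 0.4045
H = sum of terms = 0.9346
Rounded to 2 decimals: 0.93

0.93


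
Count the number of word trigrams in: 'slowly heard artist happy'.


Word trigrams from [4] words:
  Trigram 1: (slowly heard artist)
  Trigram 2: (heard artist happy)
Total word trigrams: 4 - 2 = 2

2


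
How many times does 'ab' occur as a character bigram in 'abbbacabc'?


Scanning 'abbbacabc' for bigram 'ab':
  Position 0: 'ab' -> MATCH
  Position 1: 'bb' -> no
  Position 2: 'bb' -> no
  Position 3: 'ba' -> no
  Position 4: 'ac' -> no
  Position 5: 'ca' -> no
  Position 6: 'ab' -> MATCH
  Position 7: 'bc' -> no
Total matches: 2

2


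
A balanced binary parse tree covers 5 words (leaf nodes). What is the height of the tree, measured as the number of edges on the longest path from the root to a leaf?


In a balanced binary tree with n leaves the deepest leaf is ceil(log2(n)) edges below the root.
log2(5) = 2.3219
ceil(2.3219) = 3
height (edges) = 3

3


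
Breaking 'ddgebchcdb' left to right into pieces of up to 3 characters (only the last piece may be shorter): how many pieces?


'ddgebchcdb' has 10 characters.
Chunking with max size 3:
  Chunk 1: 'ddg' (positions 0-2)
  Chunk 2: 'ebc' (positions 3-5)
  Chunk 3: 'hcd' (positions 6-8)
  Chunk 4: 'b' (positions 9-9)
Total chunks: ceil(10 / 3) = 4

4


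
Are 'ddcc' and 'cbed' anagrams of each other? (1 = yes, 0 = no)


Sort characters of 'ddcc': 'ccdd'
Sort characters of 'cbed': 'bcde'
Sorted forms differ -> they are NOT anagrams
Result: 0

0


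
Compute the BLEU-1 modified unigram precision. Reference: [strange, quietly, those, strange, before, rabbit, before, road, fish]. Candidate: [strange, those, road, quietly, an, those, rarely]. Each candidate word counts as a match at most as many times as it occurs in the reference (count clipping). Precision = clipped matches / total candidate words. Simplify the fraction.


Reference word counts: {'before': 2, 'fish': 1, 'quietly': 1, 'rabbit': 1, 'road': 1, 'strange': 2, 'those': 1}
Checking each candidate word (with clipping):
  'strange' -> in reference (ref count 2, used 1/2) -> match (matches: 1)
  'those' -> in reference (ref count 1, used 1/1) -> match (matches: 2)
  'road' -> in reference (ref count 1, used 1/1) -> match (matches: 3)
  'quietly' -> in reference (ref count 1, used 1/1) -> match (matches: 4)
  'an' -> not in reference -> no match (matches: 4)
  'those' -> ref count 1 already used up (1/1) -> clipped, no match (matches: 4)
  'rarely' -> not in reference -> no match (matches: 4)
Clipped matches: 4, Candidate length: 7
Precision = 4/7

4/7


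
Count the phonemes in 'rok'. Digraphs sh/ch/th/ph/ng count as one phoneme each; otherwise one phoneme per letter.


Parsing 'rok' greedily, digraphs first:
  'r' -> consonant phoneme (phonemes so far: 1)
  'o' -> vowel phoneme (phonemes so far: 2)
  'k' -> consonant phoneme (phonemes so far: 3)
Total phonemes: 3

3


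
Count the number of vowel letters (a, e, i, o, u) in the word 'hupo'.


Scanning each character of 'hupo':
  Position 1: 'h' -> consonant (running count: 0)
  Position 2: 'u' -> vowel (running count: 1)
  Position 3: 'p' -> consonant (running count: 1)
  Position 4: 'o' -> vowel (running count: 2)
Total vowels: 2

2


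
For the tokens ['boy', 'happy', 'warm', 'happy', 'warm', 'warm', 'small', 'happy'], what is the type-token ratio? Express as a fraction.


Tokens: 8
Unique types: ('boy', 'happy', 'small', 'warm') = 4
TTR = 4/8
Simplify: divide both by 4 -> 1/2
TTR = 1/2

1/2


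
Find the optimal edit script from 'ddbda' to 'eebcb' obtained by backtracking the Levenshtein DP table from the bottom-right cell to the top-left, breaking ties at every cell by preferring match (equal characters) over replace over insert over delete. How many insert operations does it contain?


Edit distance = 4. Backtracking from cell (5, 5) with preference match > replace > insert > delete,
then listing the resulting alignment 'ddbda' -> 'eebcb' left to right:
  Step 1: replace d->e
  Step 2: replace d->e
  Step 3: keep 'b'
  Step 4: replace d->c
  Step 5: replace a->b
Total insertions: 0

0


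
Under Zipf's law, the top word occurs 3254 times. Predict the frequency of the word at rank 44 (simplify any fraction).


Zipf's law: freq(rank) = f1 / rank
f1 = 3254, rank = 44
freq = 3254 / 44
GCD(3254, 44) = 2
Simplified: 1627/22

1627/22


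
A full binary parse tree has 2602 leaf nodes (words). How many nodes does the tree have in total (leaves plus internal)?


Leaf nodes (terminals): 2602
Internal nodes = n - 1 = 2602 - 1 = 2601
Total = leaves + internal = 2602 + 2601 = 5203

5203


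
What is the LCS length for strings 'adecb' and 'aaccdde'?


DP table for LCS of 'adecb' and 'aaccdde':
       a  a  c  c  d  d  e
    0  0  0  0  0  0  0  0
  a 0  1  1  1  1  1  1  1
  d 0  1  1  1  1  2  2  2
  e 0  1  1  1  1  2  2  3
  c 0  1  1  2  2  2  2  3
  b 0  1  1  2  2  2  2  3
LCS: 'ade'
LCS length = 3

3


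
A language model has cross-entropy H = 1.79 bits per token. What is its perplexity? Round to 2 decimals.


Perplexity formula: PP = 2^H
H = 1.79
PP = 2^1.79
Decompose: 2^1.79 = 2^1 * 2^0.79
2^1 = 2, 2^0.79 ~ 1.7290745
PP ~ 2 * 1.7290745 = 3.4581490
Rounded to 2 decimals: 3.46

3.46


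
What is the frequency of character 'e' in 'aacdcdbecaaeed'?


Scanning 'aacdcdbecaaeed' for 'e':
  Position 7: 'e' -> MATCH (count: 1)
  Position 11: 'e' -> MATCH (count: 2)
  Position 12: 'e' -> MATCH (count: 3)
Total occurrences of 'e': 3

3


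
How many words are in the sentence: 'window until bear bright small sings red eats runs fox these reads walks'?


Counting words by splitting on spaces:
  Word 1: 'window'
  Word 2: 'until'
  Word 3: 'bear'
  Word 4: 'bright'
  Word 5: 'small'
  Word 6: 'sings'
  Word 7: 'red'
  Word 8: 'eats'
  Word 9: 'runs'
  Word 10: 'fox'
  Word 11: 'these'
  Word 12: 'reads'
  Word 13: 'walks'
Total words: 13

13


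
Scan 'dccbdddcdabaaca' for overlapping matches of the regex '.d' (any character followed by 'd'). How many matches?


Pattern: .d means any character followed by 'd'.
Scanning 'dccbdddcdabaaca' position-by-position:
  Pos 0: window 'dc' -> no
  Pos 1: window 'cc' -> no
  Pos 2: window 'cb' -> no
  Pos 3: window 'bd' -> MATCH
  Pos 4: window 'dd' -> MATCH
  Pos 5: window 'dd' -> MATCH
  Pos 6: window 'dc' -> no
  Pos 7: window 'cd' -> MATCH
  Pos 8: window 'da' -> no
  Pos 9: window 'ab' -> no
  Pos 10: window 'ba' -> no
  Pos 11: window 'aa' -> no
  Pos 12: window 'ac' -> no
  Pos 13: window 'ca' -> no
  Pos 14: window 'a' -> no
Total matches: 4

4


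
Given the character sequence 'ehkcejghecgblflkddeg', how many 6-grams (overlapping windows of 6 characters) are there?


String 'ehkcejghecgblflkddeg' has length L = 20.
Number of overlapping n-grams = L - n + 1
Substituting: 20 - 6 + 1 = 15

15


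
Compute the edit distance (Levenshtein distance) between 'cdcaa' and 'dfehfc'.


Building DP table for s1='cdcaa' (len 5) and s2='dfehfc' (len 6):
       d  f  e  h  f  c
    0  1  2  3  4  5  6
  c 1  1  2  3  4  5  5
  d 2  1  2  3  4  5  6
  c 3  2  2  3  4  5  5
  a 4  3  3  3  4  5  6
  a 5  4  4  4  4  5  6
Edit distance = dp[5][6] = 6

6


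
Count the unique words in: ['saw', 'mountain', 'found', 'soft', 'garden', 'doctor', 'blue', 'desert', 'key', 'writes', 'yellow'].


Listing all tokens and tracking unique types:
  Token 1: 'saw' -> NEW (unique so far: 1)
  Token 2: 'mountain' -> NEW (unique so far: 2)
  Token 3: 'found' -> NEW (unique so far: 3)
  Token 4: 'soft' -> NEW (unique so far: 4)
  Token 5: 'garden' -> NEW (unique so far: 5)
  Token 6: 'doctor' -> NEW (unique so far: 6)
  Token 7: 'blue' -> NEW (unique so far: 7)
  Token 8: 'desert' -> NEW (unique so far: 8)
  Token 9: 'key' -> NEW (unique so far: 9)
  Token 10: 'writes' -> NEW (unique so far: 10)
  Token 11: 'yellow' -> NEW (unique so far: 11)
Unique types: ('blue', 'desert', 'doctor', 'found', 'garden', 'key', 'mountain', 'saw', 'soft', 'writes', 'yellow')
Vocabulary size: 11

11


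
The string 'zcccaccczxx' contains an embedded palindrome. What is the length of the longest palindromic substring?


Scanning 'zcccaccczxx' for palindromic substrings.
Substring at positions 0-8: 'zcccacccz'.
Check: reverse('zcccacccz') = 'zcccacccz' -> palindrome confirmed.
Neighbouring characters ('-' / 'x') break symmetry, so it cannot extend further.
No longer palindromic substring exists; longest length = 9

9


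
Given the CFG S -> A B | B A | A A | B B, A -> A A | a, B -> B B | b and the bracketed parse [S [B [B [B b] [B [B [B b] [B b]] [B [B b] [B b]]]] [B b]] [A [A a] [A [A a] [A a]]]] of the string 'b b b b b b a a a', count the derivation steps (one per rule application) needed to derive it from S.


Every bracketed nonterminal node [X ...] in the tree is produced by exactly one rule application.
Reading the tree off as a leftmost derivation:
  Step 1: S  =>  B A   (applied S -> B A)
  Step 2: B A  =>  B B A   (applied B -> B B)
  Step 3: B B A  =>  B B B A   (applied B -> B B)
  Step 4: B B B A  =>  b B B A   (applied B -> b)
  Step 5: b B B A  =>  b B B B A   (applied B -> B B)
  Step 6: b B B B A  =>  b B B B B A   (applied B -> B B)
  Step 7: b B B B B A  =>  b b B B B A   (applied B -> b)
  Step 8: b b B B B A  =>  b b b B B A   (applied B -> b)
  Step 9: b b b B B A  =>  b b b B B B A   (applied B -> B B)
  Step 10: b b b B B B A  =>  b b b b B B A   (applied B -> b)
  Step 11: b b b b B B A  =>  b b b b b B A   (applied B -> b)
  Step 12: b b b b b B A  =>  b b b b b b A   (applied B -> b)
  Step 13: b b b b b b A  =>  b b b b b b A A   (applied A -> A A)
  Step 14: b b b b b b A A  =>  b b b b b b a A   (applied A -> a)
  Step 15: b b b b b b a A  =>  b b b b b b a A A   (applied A -> A A)
  Step 16: b b b b b b a A A  =>  b b b b b b a a A   (applied A -> a)
  Step 17: b b b b b b a a A  =>  b b b b b b a a a   (applied A -> a)
Final yield: b b b b b b a a a
Total rewrite steps: 17

17


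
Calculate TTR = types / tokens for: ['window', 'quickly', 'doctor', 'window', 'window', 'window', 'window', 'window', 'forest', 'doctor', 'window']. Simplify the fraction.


Tokens: 11
Unique types: ('doctor', 'forest', 'quickly', 'window') = 4
TTR = 4/11
Already in lowest terms.

4/11


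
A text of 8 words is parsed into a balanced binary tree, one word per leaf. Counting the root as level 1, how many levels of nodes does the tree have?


In a balanced binary tree with n leaves the deepest leaf is ceil(log2(n)) edges below the root,
so counting node levels inclusive of root and leaves gives ceil(log2(n)) + 1 levels.
log2(8) = 3.0000
ceil(3.0000) = 3
levels = 3 + 1 = 4

4


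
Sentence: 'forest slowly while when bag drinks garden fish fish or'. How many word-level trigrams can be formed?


Word trigrams from [10] words:
  Trigram 1: (forest slowly while)
  Trigram 2: (slowly while when)
  Trigram 3: (while when bag)
  Trigram 4: (when bag drinks)
  Trigram 5: (bag drinks garden)
  Trigram 6: (drinks garden fish)
  Trigram 7: (garden fish fish)
  Trigram 8: (fish fish or)
Total word trigrams: 10 - 2 = 8

8


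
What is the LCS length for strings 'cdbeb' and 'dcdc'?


DP table for LCS of 'cdbeb' and 'dcdc':
       d  c  d  c
    0  0  0  0  0
  c 0  0  1  1  1
  d 0  1  1  2  2
  b 0  1  1  2  2
  e 0  1  1  2  2
  b 0  1  1  2  2
LCS: 'cd'
LCS length = 2

2


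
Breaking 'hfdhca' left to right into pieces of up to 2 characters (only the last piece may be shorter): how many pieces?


'hfdhca' has 6 characters.
Chunking with max size 2:
  Chunk 1: 'hf' (positions 0-1)
  Chunk 2: 'dh' (positions 2-3)
  Chunk 3: 'ca' (positions 4-5)
Total chunks: ceil(6 / 2) = 3

3


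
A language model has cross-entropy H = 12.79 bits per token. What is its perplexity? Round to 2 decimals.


Perplexity formula: PP = 2^H
H = 12.79
PP = 2^12.79
Decompose: 2^12.79 = 2^12 * 2^0.79
2^12 = 4096, 2^0.79 ~ 1.7290745
PP ~ 4096 * 1.7290745 = 7082.2891520
Rounded to 2 decimals: 7082.29

7082.29


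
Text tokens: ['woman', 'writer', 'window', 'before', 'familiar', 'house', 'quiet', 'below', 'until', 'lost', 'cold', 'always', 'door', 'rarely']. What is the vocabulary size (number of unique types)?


Listing all tokens and tracking unique types:
  Token 1: 'woman' -> NEW (unique so far: 1)
  Token 2: 'writer' -> NEW (unique so far: 2)
  Token 3: 'window' -> NEW (unique so far: 3)
  Token 4: 'before' -> NEW (unique so far: 4)
  Token 5: 'familiar' -> NEW (unique so far: 5)
  Token 6: 'house' -> NEW (unique so far: 6)
  Token 7: 'quiet' -> NEW (unique so far: 7)
  Token 8: 'below' -> NEW (unique so far: 8)
  Token 9: 'until' -> NEW (unique so far: 9)
  Token 10: 'lost' -> NEW (unique so far: 10)
  Token 11: 'cold' -> NEW (unique so far: 11)
  Token 12: 'always' -> NEW (unique so far: 12)
  Token 13: 'door' -> NEW (unique so far: 13)
  Token 14: 'rarely' -> NEW (unique so far: 14)
Unique types: ('always', 'before', 'below', 'cold', 'door', 'familiar', 'house', 'lost', 'quiet', 'rarely', 'until', 'window', 'woman', 'writer')
Vocabulary size: 14

14


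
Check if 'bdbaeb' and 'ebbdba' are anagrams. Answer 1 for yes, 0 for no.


Sort characters of 'bdbaeb': 'abbbde'
Sort characters of 'ebbdba': 'abbbde'
Sorted forms match -> they ARE anagrams
Result: 1

1


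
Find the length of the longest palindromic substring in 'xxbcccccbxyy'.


Scanning 'xxbcccccbxyy' for palindromic substrings.
Substring at positions 1-9: 'xbcccccbx'.
Check: reverse('xbcccccbx') = 'xbcccccbx' -> palindrome confirmed.
Neighbouring characters ('x' / 'y') break symmetry, so it cannot extend further.
No longer palindromic substring exists; longest length = 9

9


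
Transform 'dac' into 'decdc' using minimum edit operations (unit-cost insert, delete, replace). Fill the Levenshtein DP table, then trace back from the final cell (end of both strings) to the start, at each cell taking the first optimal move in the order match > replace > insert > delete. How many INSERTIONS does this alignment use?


Edit distance = 3. Backtracking from cell (3, 5) with preference match > replace > insert > delete,
then listing the resulting alignment 'dac' -> 'decdc' left to right:
  Step 1: keep 'd'
  Step 2: insert 'e' [insertion #1]
  Step 3: insert 'c' [insertion #2]
  Step 4: replace a->d
  Step 5: keep 'c'
Total insertions: 2

2


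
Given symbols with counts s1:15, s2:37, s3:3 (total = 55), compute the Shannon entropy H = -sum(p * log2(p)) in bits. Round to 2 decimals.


Computing entropy H = -sum(p_i * log2(p_i)):
  s1: p = 15/55 = 0.2727, -p*log2(p) = 0.5112
  s2: p = 37/55 = 0.6727, -p*log2(p) = 0.3847
  s3: p = 3/55 = 0.0545, -p*log2(p) = 0.2289
H = sum of terms = 1.1248
Rounded to 2 decimals: 1.12

1.12


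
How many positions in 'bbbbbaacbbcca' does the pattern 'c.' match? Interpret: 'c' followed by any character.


Pattern: c. means 'c' followed by any character.
Scanning 'bbbbbaacbbcca' position-by-position:
  Pos 0: window 'bb' -> no
  Pos 1: window 'bb' -> no
  Pos 2: window 'bb' -> no
  Pos 3: window 'bb' -> no
  Pos 4: window 'ba' -> no
  Pos 5: window 'aa' -> no
  Pos 6: window 'ac' -> no
  Pos 7: window 'cb' -> MATCH
  Pos 8: window 'bb' -> no
  Pos 9: window 'bc' -> no
  Pos 10: window 'cc' -> MATCH
  Pos 11: window 'ca' -> MATCH
  Pos 12: window 'a' -> no
Total matches: 3

3


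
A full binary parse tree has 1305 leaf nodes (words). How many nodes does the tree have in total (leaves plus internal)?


Leaf nodes (terminals): 1305
Internal nodes = n - 1 = 1305 - 1 = 1304
Total = leaves + internal = 1305 + 1304 = 2609

2609


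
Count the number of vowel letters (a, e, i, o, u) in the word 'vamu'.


Scanning each character of 'vamu':
  Position 1: 'v' -> consonant (running count: 0)
  Position 2: 'a' -> vowel (running count: 1)
  Position 3: 'm' -> consonant (running count: 1)
  Position 4: 'u' -> vowel (running count: 2)
Total vowels: 2

2


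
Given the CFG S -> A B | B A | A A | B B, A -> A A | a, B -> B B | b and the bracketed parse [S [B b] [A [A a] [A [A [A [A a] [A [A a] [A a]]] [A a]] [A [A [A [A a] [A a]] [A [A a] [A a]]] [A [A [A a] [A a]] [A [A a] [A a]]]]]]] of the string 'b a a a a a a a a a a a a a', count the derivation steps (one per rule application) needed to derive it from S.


Every bracketed nonterminal node [X ...] in the tree is produced by exactly one rule application.
Reading the tree off as a leftmost derivation:
  Step 1: S  =>  B A   (applied S -> B A)
  Step 2: B A  =>  b A   (applied B -> b)
  Step 3: b A  =>  b A A   (applied A -> A A)
  Step 4: b A A  =>  b a A   (applied A -> a)
  Step 5: b a A  =>  b a A A   (applied A -> A A)
  Step 6: b a A A  =>  b a A A A   (applied A -> A A)
  Step 7: b a A A A  =>  b a A A A A   (applied A -> A A)
  Step 8: b a A A A A  =>  b a a A A A   (applied A -> a)
  Step 9: b a a A A A  =>  b a a A A A A   (applied A -> A A)
  Step 10: b a a A A A A  =>  b a a a A A A   (applied A -> a)
  Step 11: b a a a A A A  =>  b a a a a A A   (applied A -> a)
  Step 12: b a a a a A A  =>  b a a a a a A   (applied A -> a)
  Step 13: b a a a a a A  =>  b a a a a a A A   (applied A -> A A)
  Step 14: b a a a a a A A  =>  b a a a a a A A A   (applied A -> A A)
  Step 15: b a a a a a A A A  =>  b a a a a a A A A A   (applied A -> A A)
  Step 16: b a a a a a A A A A  =>  b a a a a a a A A A   (applied A -> a)
  Step 17: b a a a a a a A A A  =>  b a a a a a a a A A   (applied A -> a)
  Step 18: b a a a a a a a A A  =>  b a a a a a a a A A A   (applied A -> A A)
  Step 19: b a a a a a a a A A A  =>  b a a a a a a a a A A   (applied A -> a)
  Step 20: b a a a a a a a a A A  =>  b a a a a a a a a a A   (applied A -> a)
  Step 21: b a a a a a a a a a A  =>  b a a a a a a a a a A A   (applied A -> A A)
  Step 22: b a a a a a a a a a A A  =>  b a a a a a a a a a A A A   (applied A -> A A)
  Step 23: b a a a a a a a a a A A A  =>  b a a a a a a a a a a A A   (applied A -> a)
  Step 24: b a a a a a a a a a a A A  =>  b a a a a a a a a a a a A   (applied A -> a)
  Step 25: b a a a a a a a a a a a A  =>  b a a a a a a a a a a a A A   (applied A -> A A)
  Step 26: b a a a a a a a a a a a A A  =>  b a a a a a a a a a a a a A   (applied A -> a)
  Step 27: b a a a a a a a a a a a a A  =>  b a a a a a a a a a a a a a   (applied A -> a)
Final yield: b a a a a a a a a a a a a a
Total rewrite steps: 27

27


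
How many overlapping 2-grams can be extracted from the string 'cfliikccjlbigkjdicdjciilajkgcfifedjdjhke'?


String 'cfliikccjlbigkjdicdjciilajkgcfifedjdjhke' has length L = 40.
Number of overlapping n-grams = L - n + 1
Substituting: 40 - 2 + 1 = 39

39


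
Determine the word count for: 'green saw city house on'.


Counting words by splitting on spaces:
  Word 1: 'green'
  Word 2: 'saw'
  Word 3: 'city'
  Word 4: 'house'
  Word 5: 'on'
Total words: 5

5


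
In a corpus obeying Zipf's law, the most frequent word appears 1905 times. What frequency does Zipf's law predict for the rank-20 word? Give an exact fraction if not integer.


Zipf's law: freq(rank) = f1 / rank
f1 = 1905, rank = 20
freq = 1905 / 20
GCD(1905, 20) = 5
Simplified: 381/4

381/4
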